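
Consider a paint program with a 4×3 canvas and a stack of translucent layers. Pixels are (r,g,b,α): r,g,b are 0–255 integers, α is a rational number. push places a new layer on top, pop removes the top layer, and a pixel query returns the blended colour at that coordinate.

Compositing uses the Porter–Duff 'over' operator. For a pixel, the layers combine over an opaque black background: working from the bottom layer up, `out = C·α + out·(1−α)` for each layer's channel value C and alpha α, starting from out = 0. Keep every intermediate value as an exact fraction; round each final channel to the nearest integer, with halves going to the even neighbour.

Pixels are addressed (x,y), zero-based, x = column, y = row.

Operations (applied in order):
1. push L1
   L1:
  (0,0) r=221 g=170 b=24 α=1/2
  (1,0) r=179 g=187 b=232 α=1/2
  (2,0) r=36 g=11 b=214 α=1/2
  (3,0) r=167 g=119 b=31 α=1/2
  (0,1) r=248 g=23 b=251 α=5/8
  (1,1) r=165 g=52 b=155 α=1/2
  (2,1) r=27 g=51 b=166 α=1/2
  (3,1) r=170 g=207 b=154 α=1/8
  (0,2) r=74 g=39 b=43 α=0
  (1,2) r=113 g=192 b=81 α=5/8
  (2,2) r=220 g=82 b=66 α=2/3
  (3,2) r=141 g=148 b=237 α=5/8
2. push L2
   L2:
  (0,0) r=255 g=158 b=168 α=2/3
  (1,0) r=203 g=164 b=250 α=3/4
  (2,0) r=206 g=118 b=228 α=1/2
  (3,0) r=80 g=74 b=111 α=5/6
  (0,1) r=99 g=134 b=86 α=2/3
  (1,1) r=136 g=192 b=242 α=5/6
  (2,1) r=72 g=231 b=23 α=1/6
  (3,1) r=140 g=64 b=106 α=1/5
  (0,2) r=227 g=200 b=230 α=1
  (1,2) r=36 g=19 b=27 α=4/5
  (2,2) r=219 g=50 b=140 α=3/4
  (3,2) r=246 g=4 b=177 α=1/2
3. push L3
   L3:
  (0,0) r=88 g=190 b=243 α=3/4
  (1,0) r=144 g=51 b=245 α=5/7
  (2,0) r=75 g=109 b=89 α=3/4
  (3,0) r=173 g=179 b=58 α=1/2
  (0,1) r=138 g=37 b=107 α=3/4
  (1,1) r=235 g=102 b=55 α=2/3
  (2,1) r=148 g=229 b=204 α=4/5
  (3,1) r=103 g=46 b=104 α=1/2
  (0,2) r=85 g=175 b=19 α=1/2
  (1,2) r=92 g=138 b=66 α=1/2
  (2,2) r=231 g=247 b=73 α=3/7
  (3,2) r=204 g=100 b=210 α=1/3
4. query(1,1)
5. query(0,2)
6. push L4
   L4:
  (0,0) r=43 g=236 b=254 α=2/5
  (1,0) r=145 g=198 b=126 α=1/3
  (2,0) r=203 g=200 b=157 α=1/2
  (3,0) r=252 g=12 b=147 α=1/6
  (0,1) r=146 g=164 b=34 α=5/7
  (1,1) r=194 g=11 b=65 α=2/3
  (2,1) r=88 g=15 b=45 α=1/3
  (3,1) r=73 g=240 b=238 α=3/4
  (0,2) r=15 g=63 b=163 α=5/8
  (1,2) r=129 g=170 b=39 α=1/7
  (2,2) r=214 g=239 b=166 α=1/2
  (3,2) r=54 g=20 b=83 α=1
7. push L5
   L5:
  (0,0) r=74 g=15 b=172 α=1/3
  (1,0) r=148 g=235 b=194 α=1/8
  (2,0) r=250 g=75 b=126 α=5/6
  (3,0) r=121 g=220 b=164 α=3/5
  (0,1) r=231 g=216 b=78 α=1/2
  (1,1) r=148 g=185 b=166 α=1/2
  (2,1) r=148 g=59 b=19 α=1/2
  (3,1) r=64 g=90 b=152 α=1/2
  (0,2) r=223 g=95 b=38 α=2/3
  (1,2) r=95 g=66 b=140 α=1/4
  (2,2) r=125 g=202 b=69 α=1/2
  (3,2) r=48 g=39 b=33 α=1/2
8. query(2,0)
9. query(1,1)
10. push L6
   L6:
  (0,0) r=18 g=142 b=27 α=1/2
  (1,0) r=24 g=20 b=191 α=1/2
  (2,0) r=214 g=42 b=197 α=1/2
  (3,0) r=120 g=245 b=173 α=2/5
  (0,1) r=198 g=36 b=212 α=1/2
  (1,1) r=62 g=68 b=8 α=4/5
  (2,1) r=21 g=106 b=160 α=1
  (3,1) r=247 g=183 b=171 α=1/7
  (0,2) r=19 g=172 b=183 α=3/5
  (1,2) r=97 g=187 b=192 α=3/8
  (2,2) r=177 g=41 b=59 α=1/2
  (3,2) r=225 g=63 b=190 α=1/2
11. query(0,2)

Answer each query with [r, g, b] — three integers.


query (1,1) [L1,L2,L3] — begin 0,0,0
+L1 (α=1/2) → [165/2, 26, 155/2]
+L2 (α=5/6) → [1525/12, 493/3, 2575/12]
+L3 (α=2/3) → [7165/36, 1105/9, 3895/36]
→ [199, 123, 108]

(0,2) stack=L1,L2,L3; from [0,0,0]:
+L1 (α=0) → [0, 0, 0]
+L2 (α=1) → [227, 200, 230]
+L3 (α=1/2) → [156, 375/2, 249/2]
rounded: [156, 188, 124]

(2,0) stack=L1,L2,L3,L4,L5; from [0,0,0]:
L1 α=1/2: [18, 11/2, 107]
L2 α=1/2: [112, 247/4, 335/2]
L3 α=3/4: [337/4, 1555/16, 869/8]
L4 α=1/2: [1149/8, 4755/32, 2125/16]
L5 α=5/6: [11149/48, 5585/64, 12205/96]
= [232, 87, 127]

at x=1,y=1 over L1,L2,L3,L4,L5:
+L1 (α=1/2) → [165/2, 26, 155/2]
+L2 (α=5/6) → [1525/12, 493/3, 2575/12]
+L3 (α=2/3) → [7165/36, 1105/9, 3895/36]
+L4 (α=2/3) → [21133/108, 1303/27, 8575/108]
+L5 (α=1/2) → [37117/216, 3149/27, 26503/216]
rounded: [172, 117, 123]

query (0,2) [L1,L2,L3,L4,L5,L6] — begin 0,0,0
L1 α=0: [0, 0, 0]
L2 α=1: [227, 200, 230]
L3 α=1/2: [156, 375/2, 249/2]
L4 α=5/8: [543/8, 1755/16, 2377/16]
L5 α=2/3: [4111/24, 4795/48, 3593/48]
L6 α=3/5: [959/12, 17179/120, 16769/120]
= [80, 143, 140]


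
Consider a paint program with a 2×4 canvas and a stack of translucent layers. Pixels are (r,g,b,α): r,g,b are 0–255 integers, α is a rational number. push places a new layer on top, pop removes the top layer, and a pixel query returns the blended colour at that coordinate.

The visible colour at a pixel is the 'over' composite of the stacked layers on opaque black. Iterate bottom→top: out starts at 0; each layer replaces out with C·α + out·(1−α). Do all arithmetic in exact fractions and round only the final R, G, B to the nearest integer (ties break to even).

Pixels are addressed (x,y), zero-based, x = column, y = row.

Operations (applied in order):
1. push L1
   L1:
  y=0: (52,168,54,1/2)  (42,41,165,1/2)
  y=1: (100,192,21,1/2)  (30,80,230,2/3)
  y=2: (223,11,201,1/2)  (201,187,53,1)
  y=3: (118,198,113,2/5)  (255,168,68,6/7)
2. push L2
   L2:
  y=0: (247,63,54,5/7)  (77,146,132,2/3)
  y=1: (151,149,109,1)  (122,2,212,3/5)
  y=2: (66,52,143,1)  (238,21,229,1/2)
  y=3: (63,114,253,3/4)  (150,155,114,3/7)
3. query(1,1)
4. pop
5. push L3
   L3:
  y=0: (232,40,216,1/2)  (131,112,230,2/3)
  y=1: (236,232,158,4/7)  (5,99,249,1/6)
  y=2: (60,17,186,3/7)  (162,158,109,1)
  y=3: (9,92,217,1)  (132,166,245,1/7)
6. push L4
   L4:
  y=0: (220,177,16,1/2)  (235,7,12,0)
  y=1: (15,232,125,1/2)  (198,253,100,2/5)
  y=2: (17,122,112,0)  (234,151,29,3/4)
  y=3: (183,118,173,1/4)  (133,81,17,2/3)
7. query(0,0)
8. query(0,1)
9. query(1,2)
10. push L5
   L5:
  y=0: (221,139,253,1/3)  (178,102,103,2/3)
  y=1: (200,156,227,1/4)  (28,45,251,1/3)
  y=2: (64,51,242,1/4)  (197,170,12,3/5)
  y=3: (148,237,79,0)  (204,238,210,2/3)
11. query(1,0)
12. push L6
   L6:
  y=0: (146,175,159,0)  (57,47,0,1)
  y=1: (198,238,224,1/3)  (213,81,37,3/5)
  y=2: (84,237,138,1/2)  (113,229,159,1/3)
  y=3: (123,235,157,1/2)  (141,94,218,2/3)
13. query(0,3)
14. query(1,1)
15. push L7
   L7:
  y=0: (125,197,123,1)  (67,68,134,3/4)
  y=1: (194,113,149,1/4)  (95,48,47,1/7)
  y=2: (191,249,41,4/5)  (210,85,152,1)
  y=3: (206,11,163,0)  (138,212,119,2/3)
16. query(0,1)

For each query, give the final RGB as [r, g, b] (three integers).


at x=1,y=1 over L1,L2:
after L1 α=2/3: [20, 160/3, 460/3]
after L2 α=3/5: [406/5, 338/15, 2828/15]
rounded: [81, 23, 189]

query (0,0) [L1,L3,L4] — begin 0,0,0
L1 α=1/2: [26, 84, 27]
L3 α=1/2: [129, 62, 243/2]
L4 α=1/2: [349/2, 239/2, 275/4]
= [174, 120, 69]

(0,1) stack=L1,L3,L4; from [0,0,0]:
+L1 (α=1/2) → [50, 96, 21/2]
+L3 (α=4/7) → [1094/7, 1216/7, 1327/14]
+L4 (α=1/2) → [1199/14, 1420/7, 3077/28]
rounded: [86, 203, 110]

query (1,2) [L1,L3,L4] — begin 0,0,0
L1 α=1: [201, 187, 53]
L3 α=1: [162, 158, 109]
L4 α=3/4: [216, 611/4, 49]
rounded: [216, 153, 49]

query (1,0) [L1,L3,L4,L5] — begin 0,0,0
after L1 α=1/2: [21, 41/2, 165/2]
after L3 α=2/3: [283/3, 163/2, 1085/6]
after L4 α=0: [283/3, 163/2, 1085/6]
after L5 α=2/3: [1351/9, 571/6, 2321/18]
rounded: [150, 95, 129]

query (0,3) [L1,L3,L4,L5,L6] — begin 0,0,0
after L1 α=2/5: [236/5, 396/5, 226/5]
after L3 α=1: [9, 92, 217]
after L4 α=1/4: [105/2, 197/2, 206]
after L5 α=0: [105/2, 197/2, 206]
after L6 α=1/2: [351/4, 667/4, 363/2]
rounded: [88, 167, 182]

(1,1) stack=L1,L3,L4,L5,L6; from [0,0,0]:
+L1 (α=2/3) → [20, 160/3, 460/3]
+L3 (α=1/6) → [35/2, 1097/18, 3047/18]
+L4 (α=2/5) → [897/10, 4133/30, 4247/30]
+L5 (α=1/3) → [1037/15, 4808/45, 8012/45]
+L6 (α=3/5) → [11659/75, 20551/225, 21019/225]
rounded: [155, 91, 93]

(0,1) stack=L1,L3,L4,L5,L6,L7; from [0,0,0]:
+L1 (α=1/2) → [50, 96, 21/2]
+L3 (α=4/7) → [1094/7, 1216/7, 1327/14]
+L4 (α=1/2) → [1199/14, 1420/7, 3077/28]
+L5 (α=1/4) → [6397/56, 1338/7, 15587/112]
+L6 (α=1/3) → [11941/84, 4342/21, 9377/56]
+L7 (α=1/4) → [17373/112, 5133/28, 36475/224]
→ [155, 183, 163]


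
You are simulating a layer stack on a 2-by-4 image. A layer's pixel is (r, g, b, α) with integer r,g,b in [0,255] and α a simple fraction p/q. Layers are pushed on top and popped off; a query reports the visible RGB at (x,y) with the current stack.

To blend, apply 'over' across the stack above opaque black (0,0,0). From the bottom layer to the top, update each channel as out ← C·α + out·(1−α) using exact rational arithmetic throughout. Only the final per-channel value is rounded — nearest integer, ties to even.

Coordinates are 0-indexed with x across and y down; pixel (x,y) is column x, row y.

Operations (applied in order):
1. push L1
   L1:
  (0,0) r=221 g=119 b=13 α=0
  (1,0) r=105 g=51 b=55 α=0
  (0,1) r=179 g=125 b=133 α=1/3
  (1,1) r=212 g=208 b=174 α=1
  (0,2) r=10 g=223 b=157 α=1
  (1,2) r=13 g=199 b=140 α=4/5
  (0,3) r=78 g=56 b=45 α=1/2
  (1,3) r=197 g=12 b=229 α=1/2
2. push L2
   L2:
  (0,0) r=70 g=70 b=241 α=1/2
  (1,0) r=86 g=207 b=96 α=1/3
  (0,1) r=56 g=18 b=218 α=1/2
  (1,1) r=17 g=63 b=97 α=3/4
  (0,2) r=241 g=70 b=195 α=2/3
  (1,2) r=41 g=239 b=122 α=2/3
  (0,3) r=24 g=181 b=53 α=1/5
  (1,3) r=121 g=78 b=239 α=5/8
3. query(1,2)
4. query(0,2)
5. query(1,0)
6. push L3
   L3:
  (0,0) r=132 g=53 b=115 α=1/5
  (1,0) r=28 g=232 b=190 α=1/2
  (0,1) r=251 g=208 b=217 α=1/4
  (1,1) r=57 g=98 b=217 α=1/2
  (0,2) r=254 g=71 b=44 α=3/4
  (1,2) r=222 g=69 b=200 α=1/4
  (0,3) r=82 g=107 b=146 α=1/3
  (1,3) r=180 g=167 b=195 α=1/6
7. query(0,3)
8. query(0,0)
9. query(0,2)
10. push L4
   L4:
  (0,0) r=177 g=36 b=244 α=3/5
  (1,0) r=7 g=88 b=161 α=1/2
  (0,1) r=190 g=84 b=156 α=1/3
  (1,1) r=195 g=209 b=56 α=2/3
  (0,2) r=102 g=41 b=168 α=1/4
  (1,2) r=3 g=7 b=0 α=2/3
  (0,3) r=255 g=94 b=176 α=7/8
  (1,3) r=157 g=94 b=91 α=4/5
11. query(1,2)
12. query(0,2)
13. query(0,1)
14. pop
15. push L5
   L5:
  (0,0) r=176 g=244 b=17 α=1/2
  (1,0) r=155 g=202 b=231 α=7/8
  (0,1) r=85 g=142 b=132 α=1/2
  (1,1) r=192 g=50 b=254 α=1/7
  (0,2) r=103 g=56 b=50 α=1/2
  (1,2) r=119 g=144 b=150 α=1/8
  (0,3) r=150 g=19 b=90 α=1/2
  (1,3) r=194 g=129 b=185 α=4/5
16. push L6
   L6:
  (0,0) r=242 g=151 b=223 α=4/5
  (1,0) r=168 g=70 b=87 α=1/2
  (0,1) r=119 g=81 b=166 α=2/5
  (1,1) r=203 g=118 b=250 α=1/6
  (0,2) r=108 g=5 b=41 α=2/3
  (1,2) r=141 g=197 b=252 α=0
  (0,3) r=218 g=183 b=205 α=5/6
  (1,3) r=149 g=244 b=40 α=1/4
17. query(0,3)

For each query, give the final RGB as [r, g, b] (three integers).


at x=1,y=2 over L1,L2:
L1 α=4/5: [52/5, 796/5, 112]
L2 α=2/3: [154/5, 1062/5, 356/3]
→ [31, 212, 119]

(0,2) stack=L1,L2; from [0,0,0]:
L1 α=1: [10, 223, 157]
L2 α=2/3: [164, 121, 547/3]
rounded: [164, 121, 182]

at x=1,y=0 over L1,L2:
after L1 α=0: [0, 0, 0]
after L2 α=1/3: [86/3, 69, 32]
= [29, 69, 32]

(0,3) stack=L1,L2,L3; from [0,0,0]:
after L1 α=1/2: [39, 28, 45/2]
after L2 α=1/5: [36, 293/5, 143/5]
after L3 α=1/3: [154/3, 1121/15, 1016/15]
= [51, 75, 68]

at x=0,y=0 over L1,L2,L3:
L1 α=0: [0, 0, 0]
L2 α=1/2: [35, 35, 241/2]
L3 α=1/5: [272/5, 193/5, 597/5]
→ [54, 39, 119]

at x=0,y=2 over L1,L2,L3:
L1 α=1: [10, 223, 157]
L2 α=2/3: [164, 121, 547/3]
L3 α=3/4: [463/2, 167/2, 943/12]
rounded: [232, 84, 79]

(1,2) stack=L1,L2,L3,L4; from [0,0,0]:
L1 α=4/5: [52/5, 796/5, 112]
L2 α=2/3: [154/5, 1062/5, 356/3]
L3 α=1/4: [393/5, 3531/20, 139]
L4 α=2/3: [141/5, 3811/60, 139/3]
→ [28, 64, 46]

query (0,2) [L1,L2,L3,L4] — begin 0,0,0
+L1 (α=1) → [10, 223, 157]
+L2 (α=2/3) → [164, 121, 547/3]
+L3 (α=3/4) → [463/2, 167/2, 943/12]
+L4 (α=1/4) → [1593/8, 583/8, 1615/16]
rounded: [199, 73, 101]

(0,1) stack=L1,L2,L3,L4; from [0,0,0]:
after L1 α=1/3: [179/3, 125/3, 133/3]
after L2 α=1/2: [347/6, 179/6, 787/6]
after L3 α=1/4: [849/8, 595/8, 1221/8]
after L4 α=1/3: [1609/12, 931/12, 615/4]
rounded: [134, 78, 154]

query (0,3) [L1,L2,L3,L5,L6] — begin 0,0,0
after L1 α=1/2: [39, 28, 45/2]
after L2 α=1/5: [36, 293/5, 143/5]
after L3 α=1/3: [154/3, 1121/15, 1016/15]
after L5 α=1/2: [302/3, 703/15, 1183/15]
after L6 α=5/6: [1786/9, 7214/45, 8279/45]
= [198, 160, 184]


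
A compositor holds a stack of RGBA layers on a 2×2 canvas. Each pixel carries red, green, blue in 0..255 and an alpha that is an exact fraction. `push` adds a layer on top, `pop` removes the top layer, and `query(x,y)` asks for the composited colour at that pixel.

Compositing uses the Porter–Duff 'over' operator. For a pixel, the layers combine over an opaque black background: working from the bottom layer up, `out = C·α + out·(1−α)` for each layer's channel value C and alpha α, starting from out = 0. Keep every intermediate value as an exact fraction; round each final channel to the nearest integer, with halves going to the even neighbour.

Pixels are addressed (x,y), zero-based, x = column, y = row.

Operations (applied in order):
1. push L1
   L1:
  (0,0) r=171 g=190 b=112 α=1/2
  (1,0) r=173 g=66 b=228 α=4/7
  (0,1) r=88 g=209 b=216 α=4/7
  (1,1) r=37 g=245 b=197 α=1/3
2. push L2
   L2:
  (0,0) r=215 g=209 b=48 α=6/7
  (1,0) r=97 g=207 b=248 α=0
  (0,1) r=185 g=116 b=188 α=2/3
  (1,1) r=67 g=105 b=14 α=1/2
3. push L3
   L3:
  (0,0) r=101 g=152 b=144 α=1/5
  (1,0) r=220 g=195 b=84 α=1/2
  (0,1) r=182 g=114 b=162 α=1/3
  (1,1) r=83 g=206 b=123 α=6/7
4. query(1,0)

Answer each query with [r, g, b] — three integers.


(1,0) stack=L1,L2,L3; from [0,0,0]:
+L1 (α=4/7) → [692/7, 264/7, 912/7]
+L2 (α=0) → [692/7, 264/7, 912/7]
+L3 (α=1/2) → [1116/7, 1629/14, 750/7]
= [159, 116, 107]


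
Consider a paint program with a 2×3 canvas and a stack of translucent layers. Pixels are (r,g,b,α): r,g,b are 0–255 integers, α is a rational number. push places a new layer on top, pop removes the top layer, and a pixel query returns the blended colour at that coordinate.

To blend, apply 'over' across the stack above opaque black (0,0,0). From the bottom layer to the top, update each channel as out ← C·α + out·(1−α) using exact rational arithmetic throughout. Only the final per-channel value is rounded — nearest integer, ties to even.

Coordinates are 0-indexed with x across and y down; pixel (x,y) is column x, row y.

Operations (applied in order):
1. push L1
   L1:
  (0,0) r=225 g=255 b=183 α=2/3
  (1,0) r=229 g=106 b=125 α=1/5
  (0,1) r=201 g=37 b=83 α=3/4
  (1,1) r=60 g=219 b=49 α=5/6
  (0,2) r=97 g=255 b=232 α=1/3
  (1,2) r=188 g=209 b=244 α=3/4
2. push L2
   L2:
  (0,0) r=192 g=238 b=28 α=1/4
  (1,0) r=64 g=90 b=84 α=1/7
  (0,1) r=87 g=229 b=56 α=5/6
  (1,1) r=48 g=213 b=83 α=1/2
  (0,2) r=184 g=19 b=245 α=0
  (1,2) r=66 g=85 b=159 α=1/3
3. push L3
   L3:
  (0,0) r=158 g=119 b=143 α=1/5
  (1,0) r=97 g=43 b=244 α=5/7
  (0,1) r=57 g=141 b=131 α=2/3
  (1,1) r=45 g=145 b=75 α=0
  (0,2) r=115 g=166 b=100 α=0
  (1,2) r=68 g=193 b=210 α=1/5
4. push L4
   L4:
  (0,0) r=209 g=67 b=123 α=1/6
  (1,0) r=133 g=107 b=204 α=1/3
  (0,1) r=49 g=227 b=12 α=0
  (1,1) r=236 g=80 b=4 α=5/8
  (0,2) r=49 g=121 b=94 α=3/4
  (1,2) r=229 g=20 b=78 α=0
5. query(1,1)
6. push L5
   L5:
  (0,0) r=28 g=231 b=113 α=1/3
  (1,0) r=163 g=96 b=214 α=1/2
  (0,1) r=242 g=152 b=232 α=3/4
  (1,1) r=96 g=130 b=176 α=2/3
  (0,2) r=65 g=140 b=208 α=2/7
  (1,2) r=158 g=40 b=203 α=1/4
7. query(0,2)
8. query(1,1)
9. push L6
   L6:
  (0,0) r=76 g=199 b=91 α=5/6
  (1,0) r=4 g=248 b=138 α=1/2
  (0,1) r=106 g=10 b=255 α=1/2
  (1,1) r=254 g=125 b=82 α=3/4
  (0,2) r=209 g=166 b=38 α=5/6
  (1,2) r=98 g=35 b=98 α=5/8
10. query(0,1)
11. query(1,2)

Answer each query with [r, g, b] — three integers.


at x=1,y=1 over L1,L2,L3,L4:
after L1 α=5/6: [50, 365/2, 245/6]
after L2 α=1/2: [49, 791/4, 743/12]
after L3 α=0: [49, 791/4, 743/12]
after L4 α=5/8: [1327/8, 3973/32, 823/32]
→ [166, 124, 26]

query (0,2) [L1,L2,L3,L4,L5] — begin 0,0,0
+L1 (α=1/3) → [97/3, 85, 232/3]
+L2 (α=0) → [97/3, 85, 232/3]
+L3 (α=0) → [97/3, 85, 232/3]
+L4 (α=3/4) → [269/6, 112, 539/6]
+L5 (α=2/7) → [2125/42, 120, 5191/42]
rounded: [51, 120, 124]

(1,1) stack=L1,L2,L3,L4,L5; from [0,0,0]:
L1 α=5/6: [50, 365/2, 245/6]
L2 α=1/2: [49, 791/4, 743/12]
L3 α=0: [49, 791/4, 743/12]
L4 α=5/8: [1327/8, 3973/32, 823/32]
L5 α=2/3: [2863/24, 12293/96, 4029/32]
= [119, 128, 126]

(0,1) stack=L1,L2,L3,L4,L5,L6; from [0,0,0]:
after L1 α=3/4: [603/4, 111/4, 249/4]
after L2 α=5/6: [781/8, 4691/24, 1369/24]
after L3 α=2/3: [1693/24, 11459/72, 7657/72]
after L4 α=0: [1693/24, 11459/72, 7657/72]
after L5 α=3/4: [19117/96, 44291/288, 57769/288]
after L6 α=1/2: [29293/192, 47171/576, 131209/576]
→ [153, 82, 228]

query (1,2) [L1,L2,L3,L4,L5,L6] — begin 0,0,0
L1 α=3/4: [141, 627/4, 183]
L2 α=1/3: [116, 797/6, 175]
L3 α=1/5: [532/5, 2173/15, 182]
L4 α=0: [532/5, 2173/15, 182]
L5 α=1/4: [1193/10, 2373/20, 749/4]
L6 α=5/8: [8479/80, 10619/160, 4207/32]
rounded: [106, 66, 131]


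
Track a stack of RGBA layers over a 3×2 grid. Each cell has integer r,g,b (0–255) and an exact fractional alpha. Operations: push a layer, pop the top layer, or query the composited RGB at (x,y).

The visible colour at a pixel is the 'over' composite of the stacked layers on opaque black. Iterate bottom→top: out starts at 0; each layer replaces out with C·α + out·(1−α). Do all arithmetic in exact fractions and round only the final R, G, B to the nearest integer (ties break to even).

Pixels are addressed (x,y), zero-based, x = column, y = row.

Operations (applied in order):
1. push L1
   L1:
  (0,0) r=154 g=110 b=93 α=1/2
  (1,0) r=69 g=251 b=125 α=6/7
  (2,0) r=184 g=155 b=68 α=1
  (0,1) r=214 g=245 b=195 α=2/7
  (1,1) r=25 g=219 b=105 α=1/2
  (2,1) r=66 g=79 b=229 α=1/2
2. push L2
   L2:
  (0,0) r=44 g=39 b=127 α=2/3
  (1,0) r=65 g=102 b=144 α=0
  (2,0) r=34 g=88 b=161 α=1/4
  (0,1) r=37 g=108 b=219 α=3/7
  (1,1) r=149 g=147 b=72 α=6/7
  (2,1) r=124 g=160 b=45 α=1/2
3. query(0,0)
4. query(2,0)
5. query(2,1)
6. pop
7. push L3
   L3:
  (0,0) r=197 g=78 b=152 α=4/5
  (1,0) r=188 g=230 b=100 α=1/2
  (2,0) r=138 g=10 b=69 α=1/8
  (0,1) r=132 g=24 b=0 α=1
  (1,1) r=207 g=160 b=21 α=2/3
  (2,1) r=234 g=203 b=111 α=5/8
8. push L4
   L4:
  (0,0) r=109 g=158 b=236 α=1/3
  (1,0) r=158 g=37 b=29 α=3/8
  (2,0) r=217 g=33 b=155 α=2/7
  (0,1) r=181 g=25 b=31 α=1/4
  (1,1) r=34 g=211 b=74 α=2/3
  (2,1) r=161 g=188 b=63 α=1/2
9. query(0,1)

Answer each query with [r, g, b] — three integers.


(0,0) stack=L1,L2; from [0,0,0]:
L1 α=1/2: [77, 55, 93/2]
L2 α=2/3: [55, 133/3, 601/6]
= [55, 44, 100]

query (2,0) [L1,L2] — begin 0,0,0
+L1 (α=1) → [184, 155, 68]
+L2 (α=1/4) → [293/2, 553/4, 365/4]
rounded: [146, 138, 91]

at x=2,y=1 over L1,L2:
after L1 α=1/2: [33, 79/2, 229/2]
after L2 α=1/2: [157/2, 399/4, 319/4]
→ [78, 100, 80]

(0,1) stack=L1,L3,L4; from [0,0,0]:
after L1 α=2/7: [428/7, 70, 390/7]
after L3 α=1: [132, 24, 0]
after L4 α=1/4: [577/4, 97/4, 31/4]
→ [144, 24, 8]


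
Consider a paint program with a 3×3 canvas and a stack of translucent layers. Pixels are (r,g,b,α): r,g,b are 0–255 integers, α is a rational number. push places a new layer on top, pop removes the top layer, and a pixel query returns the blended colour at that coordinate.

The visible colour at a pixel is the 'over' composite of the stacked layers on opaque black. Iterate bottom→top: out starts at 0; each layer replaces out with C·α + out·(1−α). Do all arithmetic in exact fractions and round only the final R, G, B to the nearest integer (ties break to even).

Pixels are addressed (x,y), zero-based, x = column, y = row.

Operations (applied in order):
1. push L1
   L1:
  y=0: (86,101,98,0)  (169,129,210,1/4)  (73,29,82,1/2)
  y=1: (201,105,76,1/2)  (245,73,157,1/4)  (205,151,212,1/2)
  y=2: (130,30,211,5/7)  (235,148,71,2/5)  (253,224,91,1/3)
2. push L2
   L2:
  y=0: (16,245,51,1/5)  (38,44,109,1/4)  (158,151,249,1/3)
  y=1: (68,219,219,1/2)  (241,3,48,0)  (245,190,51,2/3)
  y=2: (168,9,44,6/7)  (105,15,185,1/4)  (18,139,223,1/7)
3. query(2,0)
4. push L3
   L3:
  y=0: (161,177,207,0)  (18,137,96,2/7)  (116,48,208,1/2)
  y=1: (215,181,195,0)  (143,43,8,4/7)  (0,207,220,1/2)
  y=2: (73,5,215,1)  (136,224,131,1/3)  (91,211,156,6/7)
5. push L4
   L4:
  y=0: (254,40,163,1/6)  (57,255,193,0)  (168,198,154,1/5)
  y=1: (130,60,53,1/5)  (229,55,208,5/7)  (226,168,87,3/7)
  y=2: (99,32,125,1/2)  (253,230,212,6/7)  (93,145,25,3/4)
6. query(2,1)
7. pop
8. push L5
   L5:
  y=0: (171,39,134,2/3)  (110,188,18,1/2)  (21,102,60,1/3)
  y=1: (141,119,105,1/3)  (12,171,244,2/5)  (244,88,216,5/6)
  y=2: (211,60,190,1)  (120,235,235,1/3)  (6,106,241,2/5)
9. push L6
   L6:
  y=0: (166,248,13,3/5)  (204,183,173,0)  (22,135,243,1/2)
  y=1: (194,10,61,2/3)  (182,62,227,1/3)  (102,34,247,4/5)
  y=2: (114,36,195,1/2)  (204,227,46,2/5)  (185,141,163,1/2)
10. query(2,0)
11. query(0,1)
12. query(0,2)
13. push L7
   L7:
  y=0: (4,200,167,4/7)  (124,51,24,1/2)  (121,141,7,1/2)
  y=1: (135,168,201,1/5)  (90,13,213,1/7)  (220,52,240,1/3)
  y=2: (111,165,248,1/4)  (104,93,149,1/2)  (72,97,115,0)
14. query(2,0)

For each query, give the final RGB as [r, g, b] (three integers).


at x=2,y=0 over L1,L2:
L1 α=1/2: [73/2, 29/2, 41]
L2 α=1/3: [77, 60, 331/3]
= [77, 60, 110]

query (2,1) [L1,L2,L3,L4] — begin 0,0,0
L1 α=1/2: [205/2, 151/2, 106]
L2 α=2/3: [395/2, 911/6, 208/3]
L3 α=1/2: [395/4, 2153/12, 434/3]
L4 α=3/7: [1073/7, 3665/21, 2519/21]
rounded: [153, 175, 120]

(2,0) stack=L1,L2,L3,L5,L6; from [0,0,0]:
after L1 α=1/2: [73/2, 29/2, 41]
after L2 α=1/3: [77, 60, 331/3]
after L3 α=1/2: [193/2, 54, 955/6]
after L5 α=1/3: [214/3, 70, 1135/9]
after L6 α=1/2: [140/3, 205/2, 1661/9]
rounded: [47, 102, 185]

query (0,1) [L1,L2,L3,L5,L6] — begin 0,0,0
after L1 α=1/2: [201/2, 105/2, 38]
after L2 α=1/2: [337/4, 543/4, 257/2]
after L3 α=0: [337/4, 543/4, 257/2]
after L5 α=1/3: [619/6, 781/6, 362/3]
after L6 α=2/3: [2947/18, 901/18, 728/9]
→ [164, 50, 81]

at x=0,y=2 over L1,L2,L3,L5,L6:
after L1 α=5/7: [650/7, 150/7, 1055/7]
after L2 α=6/7: [7706/49, 528/49, 2903/49]
after L3 α=1: [73, 5, 215]
after L5 α=1: [211, 60, 190]
after L6 α=1/2: [325/2, 48, 385/2]
→ [162, 48, 192]

(2,0) stack=L1,L2,L3,L5,L6,L7; from [0,0,0]:
L1 α=1/2: [73/2, 29/2, 41]
L2 α=1/3: [77, 60, 331/3]
L3 α=1/2: [193/2, 54, 955/6]
L5 α=1/3: [214/3, 70, 1135/9]
L6 α=1/2: [140/3, 205/2, 1661/9]
L7 α=1/2: [503/6, 487/4, 862/9]
= [84, 122, 96]


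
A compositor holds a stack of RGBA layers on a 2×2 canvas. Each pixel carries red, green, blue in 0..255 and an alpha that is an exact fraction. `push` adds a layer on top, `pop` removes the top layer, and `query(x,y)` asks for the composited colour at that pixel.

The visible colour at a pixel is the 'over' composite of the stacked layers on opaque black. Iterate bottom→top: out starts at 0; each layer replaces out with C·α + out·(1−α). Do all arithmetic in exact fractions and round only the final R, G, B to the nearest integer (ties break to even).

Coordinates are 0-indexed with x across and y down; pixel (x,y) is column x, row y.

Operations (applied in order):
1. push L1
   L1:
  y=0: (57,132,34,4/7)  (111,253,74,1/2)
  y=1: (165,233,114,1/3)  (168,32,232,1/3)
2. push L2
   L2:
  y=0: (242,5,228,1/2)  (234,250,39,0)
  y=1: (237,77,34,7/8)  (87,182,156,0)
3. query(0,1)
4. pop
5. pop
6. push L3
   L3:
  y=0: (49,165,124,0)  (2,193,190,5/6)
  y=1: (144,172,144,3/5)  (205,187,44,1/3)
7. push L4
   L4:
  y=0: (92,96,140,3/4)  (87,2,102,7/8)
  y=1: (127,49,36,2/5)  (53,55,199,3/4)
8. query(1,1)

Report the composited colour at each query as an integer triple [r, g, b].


query (0,1) [L1,L2] — begin 0,0,0
L1 α=1/3: [55, 233/3, 38]
L2 α=7/8: [857/4, 925/12, 69/2]
= [214, 77, 34]

at x=1,y=1 over L3,L4:
after L3 α=1/3: [205/3, 187/3, 44/3]
after L4 α=3/4: [341/6, 341/6, 1835/12]
= [57, 57, 153]


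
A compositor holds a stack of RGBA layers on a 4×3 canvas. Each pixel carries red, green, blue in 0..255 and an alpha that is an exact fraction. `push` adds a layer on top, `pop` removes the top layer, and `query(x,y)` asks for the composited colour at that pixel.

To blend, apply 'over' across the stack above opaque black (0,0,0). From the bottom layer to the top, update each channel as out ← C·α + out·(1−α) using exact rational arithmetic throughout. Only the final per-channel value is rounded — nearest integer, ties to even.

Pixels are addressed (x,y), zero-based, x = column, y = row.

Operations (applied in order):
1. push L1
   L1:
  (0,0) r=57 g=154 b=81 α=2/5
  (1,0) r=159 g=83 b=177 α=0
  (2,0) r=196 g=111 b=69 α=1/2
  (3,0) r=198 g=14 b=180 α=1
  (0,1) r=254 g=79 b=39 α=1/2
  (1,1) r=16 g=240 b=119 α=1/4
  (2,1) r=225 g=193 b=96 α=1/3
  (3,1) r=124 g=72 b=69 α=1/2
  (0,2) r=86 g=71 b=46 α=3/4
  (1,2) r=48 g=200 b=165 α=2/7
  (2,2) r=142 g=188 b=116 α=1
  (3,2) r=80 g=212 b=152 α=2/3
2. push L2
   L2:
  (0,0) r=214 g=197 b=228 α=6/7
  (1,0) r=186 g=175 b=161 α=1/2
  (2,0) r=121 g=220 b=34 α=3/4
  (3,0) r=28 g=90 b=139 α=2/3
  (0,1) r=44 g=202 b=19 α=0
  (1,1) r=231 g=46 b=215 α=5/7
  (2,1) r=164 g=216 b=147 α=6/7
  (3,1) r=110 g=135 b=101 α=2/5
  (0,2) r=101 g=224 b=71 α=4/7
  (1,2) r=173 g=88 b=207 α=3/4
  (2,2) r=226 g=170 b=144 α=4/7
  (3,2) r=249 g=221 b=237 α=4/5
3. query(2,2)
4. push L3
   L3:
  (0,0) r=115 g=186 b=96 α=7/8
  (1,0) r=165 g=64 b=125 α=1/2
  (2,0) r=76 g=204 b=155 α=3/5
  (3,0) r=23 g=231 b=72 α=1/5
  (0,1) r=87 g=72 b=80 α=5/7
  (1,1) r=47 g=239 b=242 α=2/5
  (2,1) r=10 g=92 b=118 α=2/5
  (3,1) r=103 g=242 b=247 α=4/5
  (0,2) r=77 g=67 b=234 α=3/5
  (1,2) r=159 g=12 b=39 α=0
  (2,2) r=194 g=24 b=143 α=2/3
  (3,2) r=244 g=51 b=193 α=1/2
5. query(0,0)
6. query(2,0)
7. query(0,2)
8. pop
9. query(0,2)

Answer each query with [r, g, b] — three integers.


(2,2) stack=L1,L2; from [0,0,0]:
+L1 (α=1) → [142, 188, 116]
+L2 (α=4/7) → [190, 1244/7, 132]
= [190, 178, 132]

query (0,0) [L1,L2,L3] — begin 0,0,0
L1 α=2/5: [114/5, 308/5, 162/5]
L2 α=6/7: [6534/35, 6218/35, 7002/35]
L3 α=7/8: [34709/280, 12947/70, 15261/140]
= [124, 185, 109]

query (2,0) [L1,L2,L3] — begin 0,0,0
after L1 α=1/2: [98, 111/2, 69/2]
after L2 α=3/4: [461/4, 1431/8, 273/8]
after L3 α=3/5: [917/10, 3879/20, 2133/20]
= [92, 194, 107]

query (0,2) [L1,L2,L3] — begin 0,0,0
L1 α=3/4: [129/2, 213/4, 69/2]
L2 α=4/7: [1195/14, 4223/28, 775/14]
L3 α=3/5: [2812/35, 7037/70, 5689/35]
rounded: [80, 101, 163]

query (0,2) [L1,L2] — begin 0,0,0
after L1 α=3/4: [129/2, 213/4, 69/2]
after L2 α=4/7: [1195/14, 4223/28, 775/14]
rounded: [85, 151, 55]


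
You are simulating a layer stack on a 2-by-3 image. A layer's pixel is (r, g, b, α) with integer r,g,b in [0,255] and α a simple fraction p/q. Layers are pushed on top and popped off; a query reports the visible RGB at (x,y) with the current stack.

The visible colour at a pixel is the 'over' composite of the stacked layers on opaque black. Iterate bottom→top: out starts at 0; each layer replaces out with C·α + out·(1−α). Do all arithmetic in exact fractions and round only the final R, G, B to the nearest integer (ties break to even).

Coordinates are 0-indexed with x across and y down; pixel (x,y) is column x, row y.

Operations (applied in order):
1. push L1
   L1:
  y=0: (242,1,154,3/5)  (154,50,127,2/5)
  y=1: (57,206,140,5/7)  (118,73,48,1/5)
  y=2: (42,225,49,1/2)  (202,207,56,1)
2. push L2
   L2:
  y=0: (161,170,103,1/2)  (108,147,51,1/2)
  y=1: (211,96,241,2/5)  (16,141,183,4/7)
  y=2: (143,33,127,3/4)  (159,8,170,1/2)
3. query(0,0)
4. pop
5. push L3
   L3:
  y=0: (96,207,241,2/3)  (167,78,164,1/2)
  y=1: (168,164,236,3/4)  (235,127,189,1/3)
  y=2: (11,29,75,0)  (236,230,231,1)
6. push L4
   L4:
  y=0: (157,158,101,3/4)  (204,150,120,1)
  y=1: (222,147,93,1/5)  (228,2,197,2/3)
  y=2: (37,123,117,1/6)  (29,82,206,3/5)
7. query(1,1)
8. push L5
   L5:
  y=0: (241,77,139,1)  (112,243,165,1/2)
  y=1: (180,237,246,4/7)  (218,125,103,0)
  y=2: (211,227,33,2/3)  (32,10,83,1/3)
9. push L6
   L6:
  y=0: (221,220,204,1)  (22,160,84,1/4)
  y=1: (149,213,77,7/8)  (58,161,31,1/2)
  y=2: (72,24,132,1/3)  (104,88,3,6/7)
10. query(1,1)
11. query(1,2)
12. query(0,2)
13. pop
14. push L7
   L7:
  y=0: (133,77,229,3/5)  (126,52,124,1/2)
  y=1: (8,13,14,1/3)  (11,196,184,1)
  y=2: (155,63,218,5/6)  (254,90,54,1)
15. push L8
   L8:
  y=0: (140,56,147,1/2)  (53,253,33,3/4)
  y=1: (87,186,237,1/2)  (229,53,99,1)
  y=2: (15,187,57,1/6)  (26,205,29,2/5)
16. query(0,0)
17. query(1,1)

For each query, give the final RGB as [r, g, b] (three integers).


at x=0,y=0 over L1,L2:
+L1 (α=3/5) → [726/5, 3/5, 462/5]
+L2 (α=1/2) → [1531/10, 853/10, 977/10]
= [153, 85, 98]

(1,1) stack=L1,L3,L4; from [0,0,0]:
after L1 α=1/5: [118/5, 73/5, 48/5]
after L3 α=1/3: [1411/15, 781/15, 347/5]
after L4 α=2/3: [8251/45, 841/45, 2317/15]
rounded: [183, 19, 154]

at x=1,y=1 over L1,L3,L4,L5,L6:
after L1 α=1/5: [118/5, 73/5, 48/5]
after L3 α=1/3: [1411/15, 781/15, 347/5]
after L4 α=2/3: [8251/45, 841/45, 2317/15]
after L5 α=0: [8251/45, 841/45, 2317/15]
after L6 α=1/2: [10861/90, 4043/45, 1391/15]
→ [121, 90, 93]

(1,2) stack=L1,L3,L4,L5,L6; from [0,0,0]:
+L1 (α=1) → [202, 207, 56]
+L3 (α=1) → [236, 230, 231]
+L4 (α=3/5) → [559/5, 706/5, 216]
+L5 (α=1/3) → [426/5, 1462/15, 515/3]
+L6 (α=6/7) → [3546/35, 9382/105, 569/21]
rounded: [101, 89, 27]

query (0,2) [L1,L3,L4,L5,L6] — begin 0,0,0
L1 α=1/2: [21, 225/2, 49/2]
L3 α=0: [21, 225/2, 49/2]
L4 α=1/6: [71/3, 457/4, 479/12]
L5 α=2/3: [1337/9, 2273/12, 1271/36]
L6 α=1/3: [3322/27, 2417/18, 3647/54]
rounded: [123, 134, 68]

query (0,0) [L1,L3,L4,L5,L7,L8] — begin 0,0,0
after L1 α=3/5: [726/5, 3/5, 462/5]
after L3 α=2/3: [562/5, 691/5, 2872/15]
after L4 α=3/4: [2917/20, 3061/20, 7417/60]
after L5 α=1: [241, 77, 139]
after L7 α=3/5: [881/5, 77, 193]
after L8 α=1/2: [1581/10, 133/2, 170]
→ [158, 66, 170]

(1,1) stack=L1,L3,L4,L5,L7,L8; from [0,0,0]:
+L1 (α=1/5) → [118/5, 73/5, 48/5]
+L3 (α=1/3) → [1411/15, 781/15, 347/5]
+L4 (α=2/3) → [8251/45, 841/45, 2317/15]
+L5 (α=0) → [8251/45, 841/45, 2317/15]
+L7 (α=1) → [11, 196, 184]
+L8 (α=1) → [229, 53, 99]
= [229, 53, 99]


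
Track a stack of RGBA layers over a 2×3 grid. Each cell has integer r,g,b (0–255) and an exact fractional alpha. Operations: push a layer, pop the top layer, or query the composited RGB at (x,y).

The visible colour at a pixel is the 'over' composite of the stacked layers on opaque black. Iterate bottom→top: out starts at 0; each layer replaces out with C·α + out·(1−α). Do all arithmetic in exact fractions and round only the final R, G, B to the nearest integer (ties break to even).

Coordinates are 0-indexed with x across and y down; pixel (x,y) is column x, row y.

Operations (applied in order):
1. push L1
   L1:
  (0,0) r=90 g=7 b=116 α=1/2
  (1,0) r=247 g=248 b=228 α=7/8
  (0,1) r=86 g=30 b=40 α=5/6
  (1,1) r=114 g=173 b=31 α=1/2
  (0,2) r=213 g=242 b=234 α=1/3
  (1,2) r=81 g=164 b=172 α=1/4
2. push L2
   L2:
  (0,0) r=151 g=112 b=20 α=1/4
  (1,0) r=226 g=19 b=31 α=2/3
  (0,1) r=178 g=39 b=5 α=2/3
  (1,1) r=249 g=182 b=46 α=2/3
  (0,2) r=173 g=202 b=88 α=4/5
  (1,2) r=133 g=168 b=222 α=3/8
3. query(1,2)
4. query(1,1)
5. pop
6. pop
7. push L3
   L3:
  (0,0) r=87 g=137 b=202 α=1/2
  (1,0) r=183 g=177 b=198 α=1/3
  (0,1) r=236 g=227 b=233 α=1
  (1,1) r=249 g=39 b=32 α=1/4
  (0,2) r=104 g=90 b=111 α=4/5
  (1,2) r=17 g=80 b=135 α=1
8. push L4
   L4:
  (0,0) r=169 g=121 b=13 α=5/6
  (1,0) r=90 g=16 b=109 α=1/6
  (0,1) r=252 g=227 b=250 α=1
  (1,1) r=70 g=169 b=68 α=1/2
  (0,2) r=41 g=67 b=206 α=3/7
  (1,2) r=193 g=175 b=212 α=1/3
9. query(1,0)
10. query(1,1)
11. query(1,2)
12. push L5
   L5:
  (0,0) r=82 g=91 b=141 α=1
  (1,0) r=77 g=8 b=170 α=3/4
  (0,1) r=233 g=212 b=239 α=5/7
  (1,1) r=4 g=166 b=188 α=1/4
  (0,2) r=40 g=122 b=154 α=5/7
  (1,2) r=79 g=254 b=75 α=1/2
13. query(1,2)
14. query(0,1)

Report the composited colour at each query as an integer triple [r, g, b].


(1,2) stack=L1,L2; from [0,0,0]:
after L1 α=1/4: [81/4, 41, 43]
after L2 α=3/8: [2001/32, 709/8, 881/8]
= [63, 89, 110]

at x=1,y=1 over L1,L2:
L1 α=1/2: [57, 173/2, 31/2]
L2 α=2/3: [185, 901/6, 215/6]
rounded: [185, 150, 36]

at x=1,y=0 over L3,L4:
after L3 α=1/3: [61, 59, 66]
after L4 α=1/6: [395/6, 311/6, 439/6]
= [66, 52, 73]

at x=1,y=1 over L3,L4:
L3 α=1/4: [249/4, 39/4, 8]
L4 α=1/2: [529/8, 715/8, 38]
= [66, 89, 38]

(1,2) stack=L3,L4; from [0,0,0]:
+L3 (α=1) → [17, 80, 135]
+L4 (α=1/3) → [227/3, 335/3, 482/3]
rounded: [76, 112, 161]

query (1,2) [L3,L4,L5] — begin 0,0,0
L3 α=1: [17, 80, 135]
L4 α=1/3: [227/3, 335/3, 482/3]
L5 α=1/2: [232/3, 1097/6, 707/6]
rounded: [77, 183, 118]

query (0,1) [L3,L4,L5] — begin 0,0,0
after L3 α=1: [236, 227, 233]
after L4 α=1: [252, 227, 250]
after L5 α=5/7: [1669/7, 1514/7, 1695/7]
rounded: [238, 216, 242]


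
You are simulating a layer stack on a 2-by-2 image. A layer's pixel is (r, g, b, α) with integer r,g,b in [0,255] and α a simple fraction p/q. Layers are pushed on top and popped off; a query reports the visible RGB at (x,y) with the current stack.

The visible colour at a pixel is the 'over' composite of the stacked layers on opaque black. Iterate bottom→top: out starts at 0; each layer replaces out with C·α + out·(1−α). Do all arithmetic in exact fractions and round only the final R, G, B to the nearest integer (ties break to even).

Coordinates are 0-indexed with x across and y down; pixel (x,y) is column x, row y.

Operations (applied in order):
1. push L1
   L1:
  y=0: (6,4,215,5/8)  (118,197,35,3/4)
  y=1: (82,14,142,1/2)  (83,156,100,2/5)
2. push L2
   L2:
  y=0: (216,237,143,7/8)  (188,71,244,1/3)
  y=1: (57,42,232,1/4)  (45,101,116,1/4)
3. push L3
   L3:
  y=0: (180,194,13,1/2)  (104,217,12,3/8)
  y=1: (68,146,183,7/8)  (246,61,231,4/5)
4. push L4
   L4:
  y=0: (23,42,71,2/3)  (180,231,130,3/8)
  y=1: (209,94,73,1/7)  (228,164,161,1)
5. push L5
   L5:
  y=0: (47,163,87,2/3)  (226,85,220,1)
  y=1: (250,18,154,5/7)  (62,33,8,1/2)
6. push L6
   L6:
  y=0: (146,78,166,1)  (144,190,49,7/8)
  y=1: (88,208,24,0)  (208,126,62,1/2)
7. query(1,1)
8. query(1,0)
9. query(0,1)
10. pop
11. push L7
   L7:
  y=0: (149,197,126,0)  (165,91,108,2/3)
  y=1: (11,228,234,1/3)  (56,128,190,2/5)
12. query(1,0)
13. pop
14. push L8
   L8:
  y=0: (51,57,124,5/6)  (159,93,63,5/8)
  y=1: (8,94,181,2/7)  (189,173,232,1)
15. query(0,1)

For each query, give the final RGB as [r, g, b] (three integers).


(1,1) stack=L1,L2,L3,L4,L5,L6; from [0,0,0]:
L1 α=2/5: [166/5, 312/5, 40]
L2 α=1/4: [723/20, 1441/20, 59]
L3 α=4/5: [20403/100, 6321/100, 983/5]
L4 α=1: [228, 164, 161]
L5 α=1/2: [145, 197/2, 169/2]
L6 α=1/2: [353/2, 449/4, 293/4]
rounded: [176, 112, 73]

(1,0) stack=L1,L2,L3,L4,L5,L6; from [0,0,0]:
+L1 (α=3/4) → [177/2, 591/4, 105/4]
+L2 (α=1/3) → [365/3, 733/6, 593/6]
+L3 (α=3/8) → [2761/24, 7571/48, 3181/48]
+L4 (α=3/8) → [26765/192, 71119/384, 34625/384]
+L5 (α=1) → [226, 85, 220]
+L6 (α=7/8) → [617/4, 1415/8, 563/8]
= [154, 177, 70]

at x=0,y=1 over L1,L2,L3,L4,L5,L6:
L1 α=1/2: [41, 7, 71]
L2 α=1/4: [45, 63/4, 445/4]
L3 α=7/8: [521/8, 4151/32, 5569/32]
L4 α=1/7: [2399/28, 13957/112, 17875/112]
L5 α=5/7: [19899/98, 18997/392, 60995/392]
L6 α=0: [19899/98, 18997/392, 60995/392]
= [203, 48, 156]

at x=1,y=0 over L1,L2,L3,L4,L5,L7:
after L1 α=3/4: [177/2, 591/4, 105/4]
after L2 α=1/3: [365/3, 733/6, 593/6]
after L3 α=3/8: [2761/24, 7571/48, 3181/48]
after L4 α=3/8: [26765/192, 71119/384, 34625/384]
after L5 α=1: [226, 85, 220]
after L7 α=2/3: [556/3, 89, 436/3]
→ [185, 89, 145]

(0,1) stack=L1,L2,L3,L4,L5,L8; from [0,0,0]:
L1 α=1/2: [41, 7, 71]
L2 α=1/4: [45, 63/4, 445/4]
L3 α=7/8: [521/8, 4151/32, 5569/32]
L4 α=1/7: [2399/28, 13957/112, 17875/112]
L5 α=5/7: [19899/98, 18997/392, 60995/392]
L8 α=2/7: [101063/686, 168681/2744, 446879/2744]
= [147, 61, 163]


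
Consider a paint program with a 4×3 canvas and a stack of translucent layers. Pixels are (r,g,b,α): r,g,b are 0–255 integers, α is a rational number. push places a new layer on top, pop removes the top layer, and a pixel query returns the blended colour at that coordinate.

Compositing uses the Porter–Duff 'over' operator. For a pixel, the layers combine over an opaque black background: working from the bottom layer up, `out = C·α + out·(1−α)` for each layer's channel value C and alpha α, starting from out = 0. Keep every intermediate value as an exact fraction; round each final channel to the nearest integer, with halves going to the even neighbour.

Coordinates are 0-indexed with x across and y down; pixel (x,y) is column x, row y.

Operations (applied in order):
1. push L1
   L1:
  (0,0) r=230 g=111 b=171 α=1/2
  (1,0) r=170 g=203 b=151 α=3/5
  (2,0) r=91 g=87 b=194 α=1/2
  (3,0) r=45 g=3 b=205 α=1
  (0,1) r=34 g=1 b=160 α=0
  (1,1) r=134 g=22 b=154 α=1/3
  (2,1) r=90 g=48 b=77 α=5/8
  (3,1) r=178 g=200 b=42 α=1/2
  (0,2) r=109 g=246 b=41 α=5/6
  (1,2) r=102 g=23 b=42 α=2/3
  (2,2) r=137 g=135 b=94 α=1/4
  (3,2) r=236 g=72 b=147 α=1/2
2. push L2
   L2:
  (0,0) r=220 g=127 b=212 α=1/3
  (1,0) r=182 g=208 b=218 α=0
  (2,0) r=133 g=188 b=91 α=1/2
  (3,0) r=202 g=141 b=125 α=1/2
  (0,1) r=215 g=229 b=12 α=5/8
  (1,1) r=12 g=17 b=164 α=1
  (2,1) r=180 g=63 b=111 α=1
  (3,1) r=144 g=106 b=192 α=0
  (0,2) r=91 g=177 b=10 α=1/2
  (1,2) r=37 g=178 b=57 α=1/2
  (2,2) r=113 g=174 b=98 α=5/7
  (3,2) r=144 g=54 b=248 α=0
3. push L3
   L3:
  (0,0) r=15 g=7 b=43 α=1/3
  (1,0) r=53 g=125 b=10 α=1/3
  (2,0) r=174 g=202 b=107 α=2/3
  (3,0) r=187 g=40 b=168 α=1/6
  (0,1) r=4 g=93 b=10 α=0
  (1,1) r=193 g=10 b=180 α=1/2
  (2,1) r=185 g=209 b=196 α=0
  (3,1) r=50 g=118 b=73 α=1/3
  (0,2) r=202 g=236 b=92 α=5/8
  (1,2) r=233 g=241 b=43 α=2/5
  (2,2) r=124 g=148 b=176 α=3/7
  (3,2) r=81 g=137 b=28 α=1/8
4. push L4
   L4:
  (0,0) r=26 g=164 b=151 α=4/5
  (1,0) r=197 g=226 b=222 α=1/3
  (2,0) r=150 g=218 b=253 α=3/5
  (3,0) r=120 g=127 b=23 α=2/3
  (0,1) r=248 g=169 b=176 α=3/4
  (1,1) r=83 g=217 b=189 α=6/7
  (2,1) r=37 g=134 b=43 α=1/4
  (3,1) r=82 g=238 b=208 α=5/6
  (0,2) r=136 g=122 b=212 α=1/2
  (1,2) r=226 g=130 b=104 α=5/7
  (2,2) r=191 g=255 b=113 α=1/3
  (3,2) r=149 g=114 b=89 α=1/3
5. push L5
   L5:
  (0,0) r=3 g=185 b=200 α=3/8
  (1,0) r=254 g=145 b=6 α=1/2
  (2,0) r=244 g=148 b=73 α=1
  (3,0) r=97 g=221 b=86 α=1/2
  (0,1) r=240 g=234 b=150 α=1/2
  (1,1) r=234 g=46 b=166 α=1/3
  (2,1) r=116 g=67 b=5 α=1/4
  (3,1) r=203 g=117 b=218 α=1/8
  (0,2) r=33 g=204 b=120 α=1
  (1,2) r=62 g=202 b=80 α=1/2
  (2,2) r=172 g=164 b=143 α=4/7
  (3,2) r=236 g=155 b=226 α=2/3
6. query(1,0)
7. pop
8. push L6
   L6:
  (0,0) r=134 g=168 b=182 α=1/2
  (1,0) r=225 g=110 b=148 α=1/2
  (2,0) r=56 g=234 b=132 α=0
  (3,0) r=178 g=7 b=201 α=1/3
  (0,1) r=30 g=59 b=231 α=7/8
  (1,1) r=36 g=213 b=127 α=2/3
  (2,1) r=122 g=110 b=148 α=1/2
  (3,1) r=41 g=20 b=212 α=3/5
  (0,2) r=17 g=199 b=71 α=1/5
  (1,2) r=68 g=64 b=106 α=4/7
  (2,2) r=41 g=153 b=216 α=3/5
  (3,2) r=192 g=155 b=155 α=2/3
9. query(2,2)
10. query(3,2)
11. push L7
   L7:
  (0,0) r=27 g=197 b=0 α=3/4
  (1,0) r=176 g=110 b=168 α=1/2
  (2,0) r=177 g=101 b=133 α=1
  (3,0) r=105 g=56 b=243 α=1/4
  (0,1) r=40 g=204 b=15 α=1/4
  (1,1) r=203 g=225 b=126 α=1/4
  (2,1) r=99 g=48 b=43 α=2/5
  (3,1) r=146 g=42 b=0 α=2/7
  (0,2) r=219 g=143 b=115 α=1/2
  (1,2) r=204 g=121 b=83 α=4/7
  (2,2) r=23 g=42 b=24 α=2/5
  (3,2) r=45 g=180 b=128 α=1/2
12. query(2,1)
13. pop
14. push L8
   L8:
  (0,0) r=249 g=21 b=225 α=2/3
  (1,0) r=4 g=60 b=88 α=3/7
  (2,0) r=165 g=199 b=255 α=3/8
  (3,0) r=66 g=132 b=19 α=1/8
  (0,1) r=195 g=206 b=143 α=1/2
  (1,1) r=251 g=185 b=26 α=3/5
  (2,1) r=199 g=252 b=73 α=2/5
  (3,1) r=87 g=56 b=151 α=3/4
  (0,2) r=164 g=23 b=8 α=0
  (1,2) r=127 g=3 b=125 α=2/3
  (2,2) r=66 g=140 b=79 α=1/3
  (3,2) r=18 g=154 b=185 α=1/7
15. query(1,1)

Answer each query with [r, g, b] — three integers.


at x=1,y=0 over L1,L2,L3,L4,L5:
L1 α=3/5: [102, 609/5, 453/5]
L2 α=0: [102, 609/5, 453/5]
L3 α=1/3: [257/3, 1843/15, 956/15]
L4 α=1/3: [1105/9, 7076/45, 5242/45]
L5 α=1/2: [3391/18, 13601/90, 2756/45]
= [188, 151, 61]

query (2,2) [L1,L2,L3,L4,L6] — begin 0,0,0
L1 α=1/4: [137/4, 135/4, 47/2]
L2 α=5/7: [181/2, 1875/14, 537/7]
L3 α=3/7: [734/7, 6858/49, 5844/49]
L4 α=1/3: [935/7, 8737/49, 17225/147]
L6 α=3/5: [2731/35, 7993/49, 129706/735]
→ [78, 163, 176]

(3,2) stack=L1,L2,L3,L4,L6; from [0,0,0]:
after L1 α=1/2: [118, 36, 147/2]
after L2 α=0: [118, 36, 147/2]
after L3 α=1/8: [907/8, 389/8, 1085/16]
after L4 α=1/3: [501/4, 845/12, 599/8]
after L6 α=2/3: [679/4, 4565/36, 3079/24]
→ [170, 127, 128]

query (2,1) [L1,L2,L3,L4,L6,L7] — begin 0,0,0
L1 α=5/8: [225/4, 30, 385/8]
L2 α=1: [180, 63, 111]
L3 α=0: [180, 63, 111]
L4 α=1/4: [577/4, 323/4, 94]
L6 α=1/2: [1065/8, 763/8, 121]
L7 α=2/5: [4779/40, 3057/40, 449/5]
rounded: [119, 76, 90]

(1,1) stack=L1,L2,L3,L4,L6,L8; from [0,0,0]:
after L1 α=1/3: [134/3, 22/3, 154/3]
after L2 α=1: [12, 17, 164]
after L3 α=1/2: [205/2, 27/2, 172]
after L4 α=6/7: [1201/14, 2631/14, 1306/7]
after L6 α=2/3: [2209/42, 2865/14, 1028/7]
after L8 α=3/5: [18022/105, 1350/7, 2602/35]
= [172, 193, 74]
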